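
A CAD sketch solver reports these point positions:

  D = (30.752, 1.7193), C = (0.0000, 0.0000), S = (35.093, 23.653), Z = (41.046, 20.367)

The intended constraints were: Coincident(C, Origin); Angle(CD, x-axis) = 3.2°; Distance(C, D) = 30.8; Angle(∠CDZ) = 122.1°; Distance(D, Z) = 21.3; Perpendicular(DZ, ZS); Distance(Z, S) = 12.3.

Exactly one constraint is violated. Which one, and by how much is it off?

Distance(Z, S) = 12.3 — off by 5.50.

C = (0.00, 0.00) ✓; CD at 3.200° ✓; |CD| = 30.80 ✓; ∠CDZ = 122.1° ✓; |DZ| = 21.30 ✓; ∠(DZ, ZS) = 90.00° ✓; |ZS| = 6.800 ✗.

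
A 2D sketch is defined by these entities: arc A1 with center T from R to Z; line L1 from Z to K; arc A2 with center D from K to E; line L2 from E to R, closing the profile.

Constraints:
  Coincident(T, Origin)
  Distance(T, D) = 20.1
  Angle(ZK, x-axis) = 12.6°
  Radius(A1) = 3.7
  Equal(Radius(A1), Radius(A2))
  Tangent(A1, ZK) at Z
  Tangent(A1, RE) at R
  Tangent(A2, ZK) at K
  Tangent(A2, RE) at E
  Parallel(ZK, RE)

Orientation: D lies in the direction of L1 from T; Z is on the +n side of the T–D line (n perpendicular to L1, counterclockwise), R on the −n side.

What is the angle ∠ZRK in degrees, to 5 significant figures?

69.788°

Tangency of A1 to both parallel lines with radius 3.7 puts Z and R at T ± 3.7·n: Z = (-0.80713, 3.6109), R = (0.80713, -3.6109). Equal radii place K and E the same way about D: K = D + 3.7·n = (18.809, 7.9956), E = D − 3.7·n = (20.423, 0.77379). Then cos ∠ZRK = RZ·RK / (|RZ||RK|), giving 69.788°.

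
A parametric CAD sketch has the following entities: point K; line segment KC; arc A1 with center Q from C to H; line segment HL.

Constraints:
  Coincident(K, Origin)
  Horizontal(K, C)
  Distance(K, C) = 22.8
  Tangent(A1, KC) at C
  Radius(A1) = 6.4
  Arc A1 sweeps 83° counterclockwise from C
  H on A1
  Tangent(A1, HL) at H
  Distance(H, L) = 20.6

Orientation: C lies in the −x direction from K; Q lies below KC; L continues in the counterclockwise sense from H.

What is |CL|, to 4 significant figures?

27.53

K is at the origin; KC is horizontal with |KC| = 22.8 and C on the −x side, so C = (-22.80, 0.000). A1 meets KC tangentially, so QC is at right angles to KC, so Q = C + (0, -6.4) = (-22.80, -6.400). On A1, C sits at bearing 90° from Q; an 83° counterclockwise sweep puts H at bearing 173°, so H = Q + 6.4·(cos 173°, sin 173°) = (-29.15, -5.620). The tangent condition forces QH to be normal to HL, so HL runs along (−sin 173°, cos 173°); with |HL| = 20.6, L = (-31.66, -26.07). Then |CL| = |L − C| = 27.53.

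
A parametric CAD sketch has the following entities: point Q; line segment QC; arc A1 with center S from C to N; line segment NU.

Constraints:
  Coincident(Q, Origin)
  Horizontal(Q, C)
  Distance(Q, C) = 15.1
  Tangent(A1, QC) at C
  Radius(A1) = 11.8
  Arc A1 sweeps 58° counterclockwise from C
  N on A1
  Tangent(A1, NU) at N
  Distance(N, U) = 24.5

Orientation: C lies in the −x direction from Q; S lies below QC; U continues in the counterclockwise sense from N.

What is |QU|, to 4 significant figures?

46.30

On A1, C sits at bearing 90° from S; a 58° counterclockwise sweep puts N at bearing 148°, so N = S + 11.8·(cos 148°, sin 148°) = (-25.11, -5.547). The tangent condition forces SN to be normal to NU, so NU runs along (−sin 148°, cos 148°); with |NU| = 24.5, U = (-38.09, -26.32). Then |QU| = |U − Q| = 46.30.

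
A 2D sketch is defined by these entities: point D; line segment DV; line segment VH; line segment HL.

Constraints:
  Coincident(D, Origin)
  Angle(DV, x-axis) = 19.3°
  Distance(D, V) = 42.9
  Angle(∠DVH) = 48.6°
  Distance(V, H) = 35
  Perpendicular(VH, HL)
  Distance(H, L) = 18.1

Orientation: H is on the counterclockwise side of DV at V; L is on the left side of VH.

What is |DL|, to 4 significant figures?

15.56

D is at the origin; DV runs at 19.3° with length 42.9, so V = 42.9·(cos 19.3°, sin 19.3°) = (40.49, 14.18). ∠DVH = 48.6°, so VH runs at 19.3° + (180° − 48.6°) = 150.7° from the x-axis; with |VH| = 35.0, H = V + 35.0·(cos 150.7°, sin 150.7°) = (9.967, 31.31). The perpendicularity gives HL at right angles to VH; with |HL| = 18.1 on the left of VH, L = H + 18.1·(-0.4894, -0.8721) = (1.109, 15.52). Then |DL| = |L − D| = 15.56.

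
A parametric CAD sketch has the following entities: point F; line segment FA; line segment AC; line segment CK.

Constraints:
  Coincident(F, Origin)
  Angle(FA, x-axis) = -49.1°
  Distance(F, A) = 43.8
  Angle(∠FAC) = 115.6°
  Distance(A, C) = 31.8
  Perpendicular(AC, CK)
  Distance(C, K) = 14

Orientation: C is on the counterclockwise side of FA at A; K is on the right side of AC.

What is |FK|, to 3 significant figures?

73.7

F is at the origin; FA runs at -49.1° with length 43.8, so A = 43.8·(cos -49.1°, sin -49.1°) = (28.7, -33.1). ∠FAC = 115.6°, so AC runs at -49.1° + (180° − 115.6°) = 15.3° from the x-axis; with |AC| = 31.8, C = A + 31.8·(cos 15.3°, sin 15.3°) = (59.4, -24.7). AC ⟂ CK; with |CK| = 14.0 on the right of AC, K = C + 14.0·(0.264, -0.965) = (63.0, -38.2). Then |FK| = |K − F| = 73.7.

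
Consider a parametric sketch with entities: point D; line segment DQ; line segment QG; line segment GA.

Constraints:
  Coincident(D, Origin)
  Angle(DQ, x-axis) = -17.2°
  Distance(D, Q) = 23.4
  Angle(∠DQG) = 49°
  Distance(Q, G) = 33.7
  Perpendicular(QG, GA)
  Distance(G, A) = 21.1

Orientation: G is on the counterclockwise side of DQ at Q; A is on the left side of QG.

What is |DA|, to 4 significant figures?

18.67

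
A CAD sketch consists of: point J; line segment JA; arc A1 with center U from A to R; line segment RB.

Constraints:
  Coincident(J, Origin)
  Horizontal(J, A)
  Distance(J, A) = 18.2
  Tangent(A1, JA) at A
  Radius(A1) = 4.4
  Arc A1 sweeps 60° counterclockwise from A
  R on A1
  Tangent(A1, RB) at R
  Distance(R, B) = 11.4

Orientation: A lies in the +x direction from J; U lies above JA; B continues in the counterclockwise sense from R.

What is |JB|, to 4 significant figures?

30.23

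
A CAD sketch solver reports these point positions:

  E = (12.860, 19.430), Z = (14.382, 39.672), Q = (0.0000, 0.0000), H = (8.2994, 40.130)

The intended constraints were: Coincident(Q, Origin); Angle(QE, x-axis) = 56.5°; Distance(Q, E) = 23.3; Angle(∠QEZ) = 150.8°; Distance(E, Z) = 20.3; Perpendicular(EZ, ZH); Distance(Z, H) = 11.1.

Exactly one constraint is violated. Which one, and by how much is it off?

Distance(Z, H) = 11.1 — off by 5.00.

Q = (0.00, 0.00) ✓; QE at 56.50° ✓; |QE| = 23.30 ✓; ∠QEZ = 150.8° ✓; |EZ| = 20.30 ✓; ∠(EZ, ZH) = 89.99° ✓; |ZH| = 6.100 ✗.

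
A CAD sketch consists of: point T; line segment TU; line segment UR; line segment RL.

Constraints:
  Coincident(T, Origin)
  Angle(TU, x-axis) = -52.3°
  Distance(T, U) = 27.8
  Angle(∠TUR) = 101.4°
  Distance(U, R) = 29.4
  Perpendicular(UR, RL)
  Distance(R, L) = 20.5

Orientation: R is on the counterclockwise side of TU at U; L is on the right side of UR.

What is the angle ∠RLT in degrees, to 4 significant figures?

36.16°

T is at the origin; TU runs at -52.3° with length 27.8, so U = 27.8·(cos -52.3°, sin -52.3°) = (17.00, -22.00). ∠TUR = 101.4°, so UR runs at -52.3° + (180° − 101.4°) = 26.30° from the x-axis; with |UR| = 29.4, R = U + 29.4·(cos 26.30°, sin 26.30°) = (43.36, -8.970). The perpendicularity gives RL at right angles to UR; with |RL| = 20.5 on the right of UR, L = R + 20.5·(0.4431, -0.8965) = (52.44, -27.35). Then cos ∠RLT = LR·LT / (|LR||LT|), giving 36.16°.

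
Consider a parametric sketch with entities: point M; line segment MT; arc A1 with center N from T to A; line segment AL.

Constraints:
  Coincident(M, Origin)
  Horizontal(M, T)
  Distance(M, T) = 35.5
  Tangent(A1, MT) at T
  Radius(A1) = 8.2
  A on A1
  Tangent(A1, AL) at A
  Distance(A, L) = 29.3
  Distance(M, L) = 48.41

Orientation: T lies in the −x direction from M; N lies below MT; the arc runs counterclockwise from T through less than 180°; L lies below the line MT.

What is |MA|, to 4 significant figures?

44.45

Checks: ∠(NT, TM) = 90.00° ✓; |NT| = 8.200 ✓; |NA| = 8.200 ✓; ∠(NA, AL) = 90.00° ✓; |AL| = 29.30 ✓; |ML| = 48.41 ✓.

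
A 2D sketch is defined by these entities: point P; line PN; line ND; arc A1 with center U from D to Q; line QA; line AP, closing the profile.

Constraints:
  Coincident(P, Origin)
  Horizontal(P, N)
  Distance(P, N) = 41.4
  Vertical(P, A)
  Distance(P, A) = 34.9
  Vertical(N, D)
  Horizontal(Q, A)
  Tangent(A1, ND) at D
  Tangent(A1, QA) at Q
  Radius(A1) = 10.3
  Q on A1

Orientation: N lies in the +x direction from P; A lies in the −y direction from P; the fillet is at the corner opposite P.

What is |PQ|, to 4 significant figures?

46.75

P is at the origin; PN is horizontal with |PN| = 41.4 and N on the +x side, so N = (41.40, 0.000). PA is vertical with |PA| = 34.9 and A on the −y side, so A = (0.000, -34.90). The virtual corner opposite P is at (41.40, -34.90). Since A1 is tangent to ND there, UD ⟂ ND and the tangent condition forces UQ to be normal to QA, with radius 10.3, so the center U sits 10.3 in from both sides at U = (31.10, -24.60). That places the tangent points at D = (41.40, -24.60) on ND and Q = (31.10, -34.90) on QA. Then |PQ| = |Q − P| = 46.75.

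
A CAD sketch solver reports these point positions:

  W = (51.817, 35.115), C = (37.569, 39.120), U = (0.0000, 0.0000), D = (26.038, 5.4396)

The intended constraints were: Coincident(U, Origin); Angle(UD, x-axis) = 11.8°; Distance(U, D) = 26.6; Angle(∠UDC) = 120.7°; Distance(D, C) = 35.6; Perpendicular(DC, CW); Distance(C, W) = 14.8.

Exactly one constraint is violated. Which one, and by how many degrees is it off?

Perpendicular(DC, CW) — off by 3.20°.

U = (0.00, 0.00) ✓; UD at 11.80° ✓; |UD| = 26.60 ✓; ∠UDC = 120.7° ✓; |DC| = 35.60 ✓; ∠(DC, CW) = 86.80° ✗; |CW| = 14.80 ✓.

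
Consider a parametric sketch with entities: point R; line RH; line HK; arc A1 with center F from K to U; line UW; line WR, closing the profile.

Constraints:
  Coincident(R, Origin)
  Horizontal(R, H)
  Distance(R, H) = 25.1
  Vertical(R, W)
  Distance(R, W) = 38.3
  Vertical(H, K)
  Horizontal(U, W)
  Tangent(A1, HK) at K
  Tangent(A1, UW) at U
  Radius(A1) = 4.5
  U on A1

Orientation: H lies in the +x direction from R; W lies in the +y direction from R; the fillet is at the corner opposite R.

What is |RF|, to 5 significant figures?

39.583

R is at the origin; RH is horizontal with |RH| = 25.1 and H on the +x side, so H = (25.100, 0.0000). R and W share the same x with |RW| = 38.3 and W on the +y side, so W = (0.0000, 38.300). The virtual corner opposite R is at (25.100, 38.300). The tangent condition forces FK to be normal to HK and the tangent condition forces FU to be normal to UW, with radius 4.5, so the center F sits 4.5 in from both sides at F = (20.600, 33.800). Then |RF| = |F − R| = 39.583.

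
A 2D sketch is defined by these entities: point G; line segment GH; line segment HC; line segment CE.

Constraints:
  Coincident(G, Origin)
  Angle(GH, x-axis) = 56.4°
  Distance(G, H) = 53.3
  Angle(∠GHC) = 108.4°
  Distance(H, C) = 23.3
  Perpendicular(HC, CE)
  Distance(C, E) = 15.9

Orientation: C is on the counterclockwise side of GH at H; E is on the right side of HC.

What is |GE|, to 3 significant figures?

77.6

∠GHC = 108.4°, so HC runs at 56.4° + (180° − 108.4°) = 128° from the x-axis; with |HC| = 23.3, C = H + 23.3·(cos 128°, sin 128°) = (15.2, 62.8). HC is perpendicular to CE; with |CE| = 15.9 on the right of HC, E = C + 15.9·(0.788, 0.616) = (27.7, 72.5). Then |GE| = |E − G| = 77.6.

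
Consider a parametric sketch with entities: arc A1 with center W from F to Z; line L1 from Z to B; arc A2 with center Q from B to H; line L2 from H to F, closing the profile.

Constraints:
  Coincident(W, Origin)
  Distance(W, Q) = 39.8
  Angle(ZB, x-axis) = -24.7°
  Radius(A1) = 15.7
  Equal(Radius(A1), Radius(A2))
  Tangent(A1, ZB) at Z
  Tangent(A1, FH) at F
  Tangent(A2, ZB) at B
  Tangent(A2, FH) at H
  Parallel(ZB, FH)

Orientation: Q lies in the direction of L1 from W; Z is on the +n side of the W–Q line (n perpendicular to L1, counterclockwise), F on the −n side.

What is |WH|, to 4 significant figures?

42.78

The slot axis is L1's direction at -24.7°, so u = (cos -24.7°, sin -24.7°) = (0.9085, -0.4179) and n = (−sin -24.7°, cos -24.7°) = (0.4179, 0.9085). W is at the origin and Q lies 39.8 along u from W, so Q = 39.8·u = (36.16, -16.63). Tangency of A1 to both parallel lines with radius 15.7 puts Z and F at W ± 15.7·n: Z = (6.561, 14.26), F = (-6.561, -14.26). Equal radii place B and H the same way about Q: B = Q + 15.7·n = (42.72, -2.368), H = Q − 15.7·n = (29.60, -30.89). Then |WH| = |H − W| = 42.78.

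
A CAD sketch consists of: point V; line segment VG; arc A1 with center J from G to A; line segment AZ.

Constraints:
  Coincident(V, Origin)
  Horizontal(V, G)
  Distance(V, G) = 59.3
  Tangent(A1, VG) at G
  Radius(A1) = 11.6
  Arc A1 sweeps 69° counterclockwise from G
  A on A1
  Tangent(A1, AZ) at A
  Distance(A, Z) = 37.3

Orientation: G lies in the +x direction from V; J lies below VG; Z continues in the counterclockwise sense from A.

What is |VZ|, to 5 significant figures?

54.942

On A1, G sits at bearing 90° from J; a 69° counterclockwise sweep puts A at bearing 159°, so A = J + 11.6·(cos 159°, sin 159°) = (48.470, -7.4429). Tangency of A1 to AZ means the radius JA is perpendicular to AZ, so AZ runs along (−sin 159°, cos 159°); with |AZ| = 37.3, Z = (35.103, -42.265). Then |VZ| = |Z − V| = 54.942.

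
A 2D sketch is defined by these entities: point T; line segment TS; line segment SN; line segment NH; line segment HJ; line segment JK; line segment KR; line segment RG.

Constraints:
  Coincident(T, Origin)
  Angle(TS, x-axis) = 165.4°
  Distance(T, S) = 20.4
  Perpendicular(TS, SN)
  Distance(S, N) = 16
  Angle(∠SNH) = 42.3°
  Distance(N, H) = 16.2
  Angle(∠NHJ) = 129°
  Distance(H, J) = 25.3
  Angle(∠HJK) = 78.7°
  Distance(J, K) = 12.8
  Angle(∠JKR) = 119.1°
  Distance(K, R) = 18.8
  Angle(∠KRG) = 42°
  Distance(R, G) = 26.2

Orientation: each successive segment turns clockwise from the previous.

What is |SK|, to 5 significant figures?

17.335

T is at the origin; TS runs at 165.4° with length 20.4, so S = (-19.741, 5.1422). TS is perpendicular to SN, so SN runs at 75.400°; with |SN| = 16.0, N = (-15.708, 20.626). ∠SNH = 42.3° gives NH at -62.300° from the x-axis; with |NH| = 16.2, H = (-8.1777, 6.2822). ∠NHJ = 129.0° gives HJ at -113.30° from the x-axis; with |HJ| = 25.3, J = (-18.185, -16.955). ∠HJK = 78.7° gives JK at 145.40° from the x-axis; with |JK| = 12.8, K = (-28.721, -9.6861). Then |SK| = |K − S| = 17.335.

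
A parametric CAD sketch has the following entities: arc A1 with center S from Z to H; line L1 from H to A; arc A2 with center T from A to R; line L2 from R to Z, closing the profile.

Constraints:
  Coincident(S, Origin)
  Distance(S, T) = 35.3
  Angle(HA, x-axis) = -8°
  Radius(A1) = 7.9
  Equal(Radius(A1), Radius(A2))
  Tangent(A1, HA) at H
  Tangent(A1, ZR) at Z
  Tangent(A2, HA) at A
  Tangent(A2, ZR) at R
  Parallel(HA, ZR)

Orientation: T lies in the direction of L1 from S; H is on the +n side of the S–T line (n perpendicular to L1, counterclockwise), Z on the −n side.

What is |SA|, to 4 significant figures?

36.17

The slot axis is L1's direction at -8.0°, so u = (cos -8.0°, sin -8.0°) = (0.9903, -0.1392) and n = (−sin -8.0°, cos -8.0°) = (0.1392, 0.9903). S is at the origin and T lies 35.3 along u from S, so T = 35.3·u = (34.96, -4.913). Tangency of A1 to both parallel lines with radius 7.9 puts H and Z at S ± 7.9·n: H = (1.099, 7.823), Z = (-1.099, -7.823). Equal radii place A and R the same way about T: A = T + 7.9·n = (36.06, 2.910), R = T − 7.9·n = (33.86, -12.74). Then |SA| = |A − S| = 36.17.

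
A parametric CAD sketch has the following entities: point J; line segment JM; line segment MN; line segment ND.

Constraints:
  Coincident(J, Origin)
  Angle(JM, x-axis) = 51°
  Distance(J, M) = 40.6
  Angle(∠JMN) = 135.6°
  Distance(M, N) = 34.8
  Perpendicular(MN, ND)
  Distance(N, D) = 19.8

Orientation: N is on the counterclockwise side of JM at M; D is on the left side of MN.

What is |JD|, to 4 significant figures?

64.39

J is at the origin; JM runs at 51.0° with length 40.6, so M = 40.6·(cos 51.0°, sin 51.0°) = (25.55, 31.55). ∠JMN = 135.6°, so MN runs at 51.0° + (180° − 135.6°) = 95.40° from the x-axis; with |MN| = 34.8, N = M + 34.8·(cos 95.40°, sin 95.40°) = (22.28, 66.20). MN ⟂ ND; with |ND| = 19.8 on the left of MN, D = N + 19.8·(-0.9956, -0.09411) = (2.563, 64.33). Then |JD| = |D − J| = 64.39.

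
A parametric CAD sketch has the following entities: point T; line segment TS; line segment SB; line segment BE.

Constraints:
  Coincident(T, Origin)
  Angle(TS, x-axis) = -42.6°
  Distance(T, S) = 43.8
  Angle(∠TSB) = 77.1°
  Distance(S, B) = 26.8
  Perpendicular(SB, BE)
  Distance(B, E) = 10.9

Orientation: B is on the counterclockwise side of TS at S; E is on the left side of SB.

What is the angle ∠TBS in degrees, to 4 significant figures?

68.26°

T is at the origin; TS runs at -42.6° with length 43.8, so S = 43.8·(cos -42.6°, sin -42.6°) = (32.24, -29.65). ∠TSB = 77.1°, so SB runs at -42.6° + (180° − 77.1°) = 60.30° from the x-axis; with |SB| = 26.8, B = S + 26.8·(cos 60.30°, sin 60.30°) = (45.52, -6.368). Then cos ∠TBS = BT·BS / (|BT||BS|), giving 68.26°.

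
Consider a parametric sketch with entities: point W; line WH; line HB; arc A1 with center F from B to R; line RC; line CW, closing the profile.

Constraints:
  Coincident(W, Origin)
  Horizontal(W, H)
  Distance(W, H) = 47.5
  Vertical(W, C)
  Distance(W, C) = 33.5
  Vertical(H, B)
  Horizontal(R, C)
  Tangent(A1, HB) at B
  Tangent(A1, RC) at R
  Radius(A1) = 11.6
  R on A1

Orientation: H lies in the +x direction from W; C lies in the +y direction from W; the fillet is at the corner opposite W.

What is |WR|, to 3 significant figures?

49.1

W is at the origin; W and H share the same y with |WH| = 47.5 and H on the +x side, so H = (47.5, 0.00). W and C share the same x with |WC| = 33.5 and C on the +y side, so C = (0.00, 33.5). The virtual corner opposite W is at (47.5, 33.5). A1 meets HB tangentially, so FB is at right angles to HB and A1 meets RC tangentially, so FR is at right angles to RC, with radius 11.6, so the center F sits 11.6 in from both sides at F = (35.9, 21.9). That places the tangent points at B = (47.5, 21.9) on HB and R = (35.9, 33.5) on RC. Then |WR| = |R − W| = 49.1.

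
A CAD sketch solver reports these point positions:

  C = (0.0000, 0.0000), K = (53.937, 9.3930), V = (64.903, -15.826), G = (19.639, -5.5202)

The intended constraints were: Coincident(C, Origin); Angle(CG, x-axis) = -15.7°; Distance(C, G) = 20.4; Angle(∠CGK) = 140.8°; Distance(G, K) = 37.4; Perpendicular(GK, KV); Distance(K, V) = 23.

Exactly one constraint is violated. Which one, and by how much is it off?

Distance(K, V) = 23 — off by 4.50.

C = (0.00, 0.00) ✓; CG at -15.70° ✓; |CG| = 20.40 ✓; ∠CGK = 140.8° ✓; |GK| = 37.40 ✓; ∠(GK, KV) = 90.00° ✓; |KV| = 27.50 ✗.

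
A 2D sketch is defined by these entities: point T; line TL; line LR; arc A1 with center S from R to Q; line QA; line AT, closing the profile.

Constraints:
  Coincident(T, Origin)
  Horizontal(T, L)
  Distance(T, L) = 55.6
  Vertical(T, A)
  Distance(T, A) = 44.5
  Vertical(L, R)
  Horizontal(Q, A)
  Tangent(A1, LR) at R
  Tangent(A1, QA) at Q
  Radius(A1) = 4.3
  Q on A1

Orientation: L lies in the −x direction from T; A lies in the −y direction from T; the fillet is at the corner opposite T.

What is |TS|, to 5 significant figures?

65.175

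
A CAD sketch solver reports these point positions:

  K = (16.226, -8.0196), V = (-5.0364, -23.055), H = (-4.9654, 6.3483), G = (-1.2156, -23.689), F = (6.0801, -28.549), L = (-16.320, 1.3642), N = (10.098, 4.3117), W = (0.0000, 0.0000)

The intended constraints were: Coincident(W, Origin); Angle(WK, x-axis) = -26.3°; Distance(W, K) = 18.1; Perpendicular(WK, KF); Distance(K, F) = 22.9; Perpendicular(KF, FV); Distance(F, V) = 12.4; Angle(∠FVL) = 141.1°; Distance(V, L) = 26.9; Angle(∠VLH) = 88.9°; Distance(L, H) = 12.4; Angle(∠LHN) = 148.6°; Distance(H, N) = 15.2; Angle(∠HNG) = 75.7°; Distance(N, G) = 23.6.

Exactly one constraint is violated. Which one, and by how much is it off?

Distance(N, G) = 23.6 — off by 6.60.

W = (0.00, 0.00) ✓; WK at -26.30° ✓; |WK| = 18.10 ✓; ∠(WK, KF) = 90.00° ✓; |KF| = 22.90 ✓; ∠(KF, FV) = 90.00° ✓; |FV| = 12.40 ✓; ∠FVL = 141.1° ✓; |VL| = 26.90 ✓; ∠VLH = 88.90° ✓; |LH| = 12.40 ✓; ∠LHN = 148.6° ✓; |HN| = 15.20 ✓; ∠HNG = 75.70° ✓; |NG| = 30.20 ✗.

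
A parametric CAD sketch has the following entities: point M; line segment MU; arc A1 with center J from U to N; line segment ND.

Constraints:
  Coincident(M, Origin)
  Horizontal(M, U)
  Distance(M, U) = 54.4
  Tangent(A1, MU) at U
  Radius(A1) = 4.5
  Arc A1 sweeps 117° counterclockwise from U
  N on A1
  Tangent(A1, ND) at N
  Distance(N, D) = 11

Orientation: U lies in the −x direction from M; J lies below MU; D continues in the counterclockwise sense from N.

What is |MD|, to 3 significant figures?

55.9

M is at the origin; MU is horizontal with |MU| = 54.4 and U on the −x side, so U = (-54.4, 0.00). A1 meets MU tangentially, so JU is at right angles to MU, so J = U + (0, -4.5) = (-54.4, -4.50). On A1, U sits at bearing 90° from J; a 117° counterclockwise sweep puts N at bearing 207°, so N = J + 4.5·(cos 207°, sin 207°) = (-58.4, -6.54). Tangency of A1 to ND means the radius JN is perpendicular to ND, so ND runs along (−sin 207°, cos 207°); with |ND| = 11.0, D = (-53.4, -16.3). Then |MD| = |D − M| = 55.9.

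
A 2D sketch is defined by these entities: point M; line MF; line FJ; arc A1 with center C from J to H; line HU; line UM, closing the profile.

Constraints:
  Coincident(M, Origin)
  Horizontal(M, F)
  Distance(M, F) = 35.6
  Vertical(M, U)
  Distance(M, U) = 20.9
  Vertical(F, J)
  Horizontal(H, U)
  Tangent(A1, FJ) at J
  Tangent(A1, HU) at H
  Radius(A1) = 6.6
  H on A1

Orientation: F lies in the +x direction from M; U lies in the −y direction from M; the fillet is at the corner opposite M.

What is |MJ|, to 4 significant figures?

38.36

M is at the origin; M and F share the same y with |MF| = 35.6 and F on the +x side, so F = (35.60, 0.000). M and U share the same x with |MU| = 20.9 and U on the −y side, so U = (0.000, -20.90). The virtual corner opposite M is at (35.60, -20.90). Tangency of A1 to FJ means the radius CJ is perpendicular to FJ and the tangent condition forces CH to be normal to HU, with radius 6.6, so the center C sits 6.6 in from both sides at C = (29.00, -14.30). That places the tangent points at J = (35.60, -14.30) on FJ and H = (29.00, -20.90) on HU. Then |MJ| = |J − M| = 38.36.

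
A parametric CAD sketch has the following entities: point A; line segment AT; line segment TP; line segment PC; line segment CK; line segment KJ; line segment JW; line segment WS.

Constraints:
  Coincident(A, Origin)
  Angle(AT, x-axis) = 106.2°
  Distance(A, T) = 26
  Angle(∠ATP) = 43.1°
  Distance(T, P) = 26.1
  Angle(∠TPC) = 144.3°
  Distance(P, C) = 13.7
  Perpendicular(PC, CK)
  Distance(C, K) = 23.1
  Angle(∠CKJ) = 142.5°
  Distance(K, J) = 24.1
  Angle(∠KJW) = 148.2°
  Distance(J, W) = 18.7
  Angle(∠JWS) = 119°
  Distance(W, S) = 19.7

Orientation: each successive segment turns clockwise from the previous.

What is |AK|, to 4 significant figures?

10.17

∠TPC = 144.3° gives PC at -66.40° from the x-axis; with |PC| = 13.7, C = (20.67, -0.9117). PC ⟂ CK, so CK runs at -156.4°; with |CK| = 23.1, K = (-0.4948, -10.16). Then |AK| = |K − A| = 10.17.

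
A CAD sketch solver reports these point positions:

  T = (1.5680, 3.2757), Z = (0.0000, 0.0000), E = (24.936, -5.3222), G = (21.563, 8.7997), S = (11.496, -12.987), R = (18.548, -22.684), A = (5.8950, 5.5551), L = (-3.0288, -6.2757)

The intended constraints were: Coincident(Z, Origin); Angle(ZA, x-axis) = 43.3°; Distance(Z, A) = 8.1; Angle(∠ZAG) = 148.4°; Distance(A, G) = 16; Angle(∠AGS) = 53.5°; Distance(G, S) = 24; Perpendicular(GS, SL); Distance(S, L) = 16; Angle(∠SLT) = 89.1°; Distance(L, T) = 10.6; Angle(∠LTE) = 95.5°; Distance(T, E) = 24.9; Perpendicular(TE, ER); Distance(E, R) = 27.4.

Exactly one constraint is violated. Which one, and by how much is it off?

Distance(E, R) = 27.4 — off by 8.90.

Z = (0.00, 0.00) ✓; ZA at 43.30° ✓; |ZA| = 8.100 ✓; ∠ZAG = 148.4° ✓; |AG| = 16.00 ✓; ∠AGS = 53.50° ✓; |GS| = 24.00 ✓; ∠(GS, SL) = 90.00° ✓; |SL| = 16.00 ✓; ∠SLT = 89.10° ✓; |LT| = 10.60 ✓; ∠LTE = 95.50° ✓; |TE| = 24.90 ✓; ∠(TE, ER) = 90.00° ✓; |ER| = 18.50 ✗.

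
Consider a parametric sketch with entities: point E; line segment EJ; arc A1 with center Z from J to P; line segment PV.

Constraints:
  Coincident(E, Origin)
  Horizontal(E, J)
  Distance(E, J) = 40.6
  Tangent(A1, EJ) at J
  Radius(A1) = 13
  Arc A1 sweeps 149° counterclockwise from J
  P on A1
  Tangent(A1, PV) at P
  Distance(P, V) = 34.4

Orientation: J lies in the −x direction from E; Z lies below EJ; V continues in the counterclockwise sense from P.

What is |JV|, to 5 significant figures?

47.663

E is at the origin; EJ is horizontal with |EJ| = 40.6 and J on the −x side, so J = (-40.600, 0.0000). The tangent condition forces ZJ to be normal to EJ, so Z = J + (0, -13) = (-40.600, -13.000). On A1, J sits at bearing 90° from Z; a 149° counterclockwise sweep puts P at bearing 239°, so P = Z + 13.0·(cos 239°, sin 239°) = (-47.295, -24.143). The tangent condition forces ZP to be normal to PV, so PV runs along (−sin 239°, cos 239°); with |PV| = 34.4, V = (-17.809, -41.860). Then |JV| = |V − J| = 47.663.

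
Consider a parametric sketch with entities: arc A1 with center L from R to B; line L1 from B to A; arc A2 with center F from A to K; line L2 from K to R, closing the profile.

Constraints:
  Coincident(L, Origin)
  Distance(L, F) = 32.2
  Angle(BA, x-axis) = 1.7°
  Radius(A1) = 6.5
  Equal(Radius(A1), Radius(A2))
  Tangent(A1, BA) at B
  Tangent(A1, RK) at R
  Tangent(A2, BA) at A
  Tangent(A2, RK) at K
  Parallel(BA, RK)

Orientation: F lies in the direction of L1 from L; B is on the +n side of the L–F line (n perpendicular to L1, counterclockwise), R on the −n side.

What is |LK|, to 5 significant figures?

32.850

The slot axis is L1's direction at 1.7°, so u = (cos 1.7°, sin 1.7°) = (0.99956, 0.029666) and n = (−sin 1.7°, cos 1.7°) = (-0.029666, 0.99956). L is at the origin and F lies 32.2 along u from L, so F = 32.2·u = (32.186, 0.95525). Tangency of A1 to both parallel lines with radius 6.5 puts B and R at L ± 6.5·n: B = (-0.19283, 6.4971), R = (0.19283, -6.4971). Equal radii place A and K the same way about F: A = F + 6.5·n = (31.993, 7.4524), K = F − 6.5·n = (32.379, -5.5419). Then |LK| = |K − L| = 32.850.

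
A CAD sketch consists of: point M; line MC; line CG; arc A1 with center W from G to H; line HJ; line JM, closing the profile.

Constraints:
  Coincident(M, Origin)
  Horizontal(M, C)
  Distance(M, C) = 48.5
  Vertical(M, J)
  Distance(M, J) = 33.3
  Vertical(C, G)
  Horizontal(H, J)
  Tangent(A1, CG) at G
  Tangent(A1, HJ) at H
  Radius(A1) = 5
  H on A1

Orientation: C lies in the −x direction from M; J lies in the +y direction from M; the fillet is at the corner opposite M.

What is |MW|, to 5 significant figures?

51.895

M is at the origin; M and C share the same y with |MC| = 48.5 and C on the −x side, so C = (-48.500, 0.0000). MJ is vertical with |MJ| = 33.3 and J on the +y side, so J = (0.0000, 33.300). The virtual corner opposite M is at (-48.500, 33.300). Since A1 is tangent to CG there, WG ⟂ CG and the tangent condition forces WH to be normal to HJ, with radius 5.0, so the center W sits 5.0 in from both sides at W = (-43.500, 28.300). Then |MW| = |W − M| = 51.895.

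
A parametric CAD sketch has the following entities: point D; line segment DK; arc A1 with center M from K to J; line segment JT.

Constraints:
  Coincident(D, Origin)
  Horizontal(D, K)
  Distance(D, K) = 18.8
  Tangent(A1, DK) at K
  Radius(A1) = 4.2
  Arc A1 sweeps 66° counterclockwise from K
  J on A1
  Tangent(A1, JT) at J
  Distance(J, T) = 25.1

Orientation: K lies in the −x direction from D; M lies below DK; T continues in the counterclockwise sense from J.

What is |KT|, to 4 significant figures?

29.04

D is at the origin; DK is horizontal with |DK| = 18.8 and K on the −x side, so K = (-18.80, 0.000). Since A1 is tangent to DK there, MK ⟂ DK, so M = K + (0, -4.2) = (-18.80, -4.200). On A1, K sits at bearing 90° from M; a 66° counterclockwise sweep puts J at bearing 156°, so J = M + 4.2·(cos 156°, sin 156°) = (-22.64, -2.492). Since A1 is tangent to JT there, MJ ⟂ JT, so JT runs along (−sin 156°, cos 156°); with |JT| = 25.1, T = (-32.85, -25.42). Then |KT| = |T − K| = 29.04.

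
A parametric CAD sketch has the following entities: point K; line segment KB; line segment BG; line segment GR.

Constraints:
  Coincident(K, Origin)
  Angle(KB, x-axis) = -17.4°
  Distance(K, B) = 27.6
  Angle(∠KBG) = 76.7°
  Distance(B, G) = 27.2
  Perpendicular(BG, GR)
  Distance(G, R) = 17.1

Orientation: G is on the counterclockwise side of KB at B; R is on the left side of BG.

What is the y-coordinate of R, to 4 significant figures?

20.10

∠KBG = 76.7°, so BG runs at -17.4° + (180° − 76.7°) = 85.90° from the x-axis; with |BG| = 27.2, G = B + 27.2·(cos 85.90°, sin 85.90°) = (28.28, 18.88). BG is perpendicular to GR; with |GR| = 17.1 on the left of BG, R = G + 17.1·(-0.9974, 0.07150) = (11.23, 20.10). So R.y = 20.10.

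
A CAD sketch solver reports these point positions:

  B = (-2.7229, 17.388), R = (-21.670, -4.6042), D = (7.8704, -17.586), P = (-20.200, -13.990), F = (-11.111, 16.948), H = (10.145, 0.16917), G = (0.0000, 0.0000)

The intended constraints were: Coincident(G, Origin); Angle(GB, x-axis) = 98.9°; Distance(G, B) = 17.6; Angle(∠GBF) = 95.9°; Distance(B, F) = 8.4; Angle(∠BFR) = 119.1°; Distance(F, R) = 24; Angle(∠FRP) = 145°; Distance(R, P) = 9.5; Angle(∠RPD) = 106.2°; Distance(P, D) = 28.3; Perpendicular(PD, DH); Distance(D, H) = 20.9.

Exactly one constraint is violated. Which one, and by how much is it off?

Distance(D, H) = 20.9 — off by 3.00.

G = (0.00, 0.00) ✓; GB at 98.90° ✓; |GB| = 17.60 ✓; ∠GBF = 95.90° ✓; |BF| = 8.400 ✓; ∠BFR = 119.1° ✓; |FR| = 24.00 ✓; ∠FRP = 145.0° ✓; |RP| = 9.500 ✓; ∠RPD = 106.2° ✓; |PD| = 28.30 ✓; ∠(PD, DH) = 90.00° ✓; |DH| = 17.90 ✗.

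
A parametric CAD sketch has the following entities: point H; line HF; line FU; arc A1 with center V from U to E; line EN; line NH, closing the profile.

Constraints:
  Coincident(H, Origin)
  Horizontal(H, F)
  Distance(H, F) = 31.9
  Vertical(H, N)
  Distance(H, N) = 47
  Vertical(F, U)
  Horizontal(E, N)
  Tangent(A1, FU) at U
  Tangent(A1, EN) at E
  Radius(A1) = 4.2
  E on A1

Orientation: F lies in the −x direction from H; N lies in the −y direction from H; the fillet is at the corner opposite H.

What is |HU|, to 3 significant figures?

53.4

H is at the origin; HF is horizontal with |HF| = 31.9 and F on the −x side, so F = (-31.9, 0.00). H and N share the same x with |HN| = 47.0 and N on the −y side, so N = (0.00, -47.0). The virtual corner opposite H is at (-31.9, -47.0). A1 meets FU tangentially, so VU is at right angles to FU and tangency of A1 to EN means the radius VE is perpendicular to EN, with radius 4.2, so the center V sits 4.2 in from both sides at V = (-27.7, -42.8). That places the tangent points at U = (-31.9, -42.8) on FU and E = (-27.7, -47.0) on EN. Then |HU| = |U − H| = 53.4.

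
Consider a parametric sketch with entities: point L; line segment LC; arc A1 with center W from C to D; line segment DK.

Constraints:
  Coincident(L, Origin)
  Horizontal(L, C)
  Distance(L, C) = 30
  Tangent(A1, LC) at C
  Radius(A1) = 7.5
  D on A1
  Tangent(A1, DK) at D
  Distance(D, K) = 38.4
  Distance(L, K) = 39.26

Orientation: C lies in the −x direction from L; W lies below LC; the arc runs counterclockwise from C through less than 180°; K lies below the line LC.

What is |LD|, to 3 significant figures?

37.4

L is at the origin; L and C share the same y with |LC| = 30.0 and C on the −x side, so C = (-30.0, 0.00). The tangent condition forces WC to be normal to LC, so W = C + (0, -7.5) = (-30.0, -7.50). Since WD ⟂ DK (tangency), |WK| = √(7.5² + 38.4²) = 39.1 regardless of where D sits on A1. So K lies on both circle(L, 39.26) and circle(W, 39.1); the below-LC intersection is K = (-6.43, -38.7). D is the foot of the tangent from K: D = (-35.0, -13.1).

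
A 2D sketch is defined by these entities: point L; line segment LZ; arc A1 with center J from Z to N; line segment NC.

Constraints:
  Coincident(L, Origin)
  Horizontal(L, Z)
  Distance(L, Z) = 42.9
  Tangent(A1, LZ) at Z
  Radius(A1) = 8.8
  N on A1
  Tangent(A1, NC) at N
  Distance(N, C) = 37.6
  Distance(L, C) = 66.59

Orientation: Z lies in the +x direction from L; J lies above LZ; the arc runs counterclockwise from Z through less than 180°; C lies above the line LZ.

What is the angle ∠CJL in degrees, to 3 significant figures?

108°

Checks: L = (0.00, 0.00) ✓; |JN| = 8.800 ✓; ∠(JN, NC) = 90.00° ✓; |NC| = 37.60 ✓; |LC| = 66.59 ✓.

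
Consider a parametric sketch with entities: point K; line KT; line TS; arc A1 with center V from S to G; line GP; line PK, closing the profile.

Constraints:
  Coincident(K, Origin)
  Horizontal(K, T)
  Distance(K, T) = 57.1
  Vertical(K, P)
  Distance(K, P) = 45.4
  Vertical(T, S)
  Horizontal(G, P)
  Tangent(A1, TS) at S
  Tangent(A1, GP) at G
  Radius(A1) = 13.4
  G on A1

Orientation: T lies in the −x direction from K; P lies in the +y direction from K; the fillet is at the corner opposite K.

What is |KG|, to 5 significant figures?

63.015

The virtual corner opposite K is at (-57.100, 45.400). Tangency of A1 to TS means the radius VS is perpendicular to TS and A1 meets GP tangentially, so VG is at right angles to GP, with radius 13.4, so the center V sits 13.4 in from both sides at V = (-43.700, 32.000). That places the tangent points at S = (-57.100, 32.000) on TS and G = (-43.700, 45.400) on GP. Then |KG| = |G − K| = 63.015.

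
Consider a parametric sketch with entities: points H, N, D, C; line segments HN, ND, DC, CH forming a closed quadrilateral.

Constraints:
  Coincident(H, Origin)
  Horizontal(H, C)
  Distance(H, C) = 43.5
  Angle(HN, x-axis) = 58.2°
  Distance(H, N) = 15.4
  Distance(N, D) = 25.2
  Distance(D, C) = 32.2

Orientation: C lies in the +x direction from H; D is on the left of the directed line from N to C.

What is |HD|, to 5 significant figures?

39.960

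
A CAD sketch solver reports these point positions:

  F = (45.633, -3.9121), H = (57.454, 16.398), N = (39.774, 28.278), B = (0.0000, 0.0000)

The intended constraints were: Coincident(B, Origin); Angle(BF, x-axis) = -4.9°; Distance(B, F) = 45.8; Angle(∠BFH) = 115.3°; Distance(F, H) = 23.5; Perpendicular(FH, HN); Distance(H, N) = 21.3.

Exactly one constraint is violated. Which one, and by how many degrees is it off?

Perpendicular(FH, HN) — off by 3.70°.

B = (0.00, 0.00) ✓; BF at -4.900° ✓; |BF| = 45.80 ✓; ∠BFH = 115.3° ✓; |FH| = 23.50 ✓; ∠(FH, HN) = 86.30° ✗; |HN| = 21.30 ✓.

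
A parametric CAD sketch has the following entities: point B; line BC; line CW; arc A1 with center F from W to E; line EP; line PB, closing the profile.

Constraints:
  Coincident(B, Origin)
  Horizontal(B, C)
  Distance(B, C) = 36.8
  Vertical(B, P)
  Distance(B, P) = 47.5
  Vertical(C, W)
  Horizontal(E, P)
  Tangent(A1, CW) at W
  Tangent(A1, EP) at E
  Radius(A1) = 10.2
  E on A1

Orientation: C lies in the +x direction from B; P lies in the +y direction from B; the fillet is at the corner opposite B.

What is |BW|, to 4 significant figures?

52.40

The virtual corner opposite B is at (36.80, 47.50). The tangent condition forces FW to be normal to CW and A1 meets EP tangentially, so FE is at right angles to EP, with radius 10.2, so the center F sits 10.2 in from both sides at F = (26.60, 37.30). That places the tangent points at W = (36.80, 37.30) on CW and E = (26.60, 47.50) on EP. Then |BW| = |W − B| = 52.40.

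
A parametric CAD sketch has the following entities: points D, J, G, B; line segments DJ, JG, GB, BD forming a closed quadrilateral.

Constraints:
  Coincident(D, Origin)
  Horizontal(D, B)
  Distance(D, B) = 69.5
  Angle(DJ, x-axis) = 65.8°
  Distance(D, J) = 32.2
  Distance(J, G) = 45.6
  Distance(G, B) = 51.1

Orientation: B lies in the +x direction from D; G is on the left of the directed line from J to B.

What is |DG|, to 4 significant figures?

73.13

Checks: |JG| = 45.60 ✓; |GB| = 51.10 ✓.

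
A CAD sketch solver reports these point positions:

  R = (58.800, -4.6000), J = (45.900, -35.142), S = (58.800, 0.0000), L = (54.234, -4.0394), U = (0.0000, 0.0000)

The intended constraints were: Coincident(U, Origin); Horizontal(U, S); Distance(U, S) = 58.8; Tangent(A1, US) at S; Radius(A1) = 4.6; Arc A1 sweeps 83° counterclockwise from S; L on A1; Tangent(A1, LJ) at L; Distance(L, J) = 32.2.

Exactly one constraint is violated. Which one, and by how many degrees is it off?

Tangent(A1, LJ) at L — off by 8.00°.

U = (0.00, 0.00) ✓; U.y = 0.00, S.y = 0.00 ✓; |US| = 58.80 ✓; ∠(RS, SU) = 90.00° ✓; |RS| = 4.600 ✓; bearing(R→L) − bearing(R→S) = 83.00° ✓; |RL| = 4.600 ✓; ∠(RL, LJ) = 98.00° ✗; |LJ| = 32.20 ✓.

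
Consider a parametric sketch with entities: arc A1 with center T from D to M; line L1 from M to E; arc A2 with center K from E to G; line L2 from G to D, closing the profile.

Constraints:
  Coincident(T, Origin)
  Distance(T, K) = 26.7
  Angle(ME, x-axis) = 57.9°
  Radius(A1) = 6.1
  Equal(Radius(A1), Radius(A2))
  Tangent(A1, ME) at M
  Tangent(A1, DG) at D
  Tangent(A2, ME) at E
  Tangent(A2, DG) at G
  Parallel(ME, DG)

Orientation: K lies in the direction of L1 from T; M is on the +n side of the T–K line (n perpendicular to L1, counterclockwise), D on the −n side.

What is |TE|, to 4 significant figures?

27.39

Tangency of A1 to both parallel lines with radius 6.1 puts M and D at T ± 6.1·n: M = (-5.167, 3.242), D = (5.167, -3.242). Equal radii place E and G the same way about K: E = K + 6.1·n = (9.021, 25.86), G = K − 6.1·n = (19.36, 19.38). Then |TE| = |E − T| = 27.39.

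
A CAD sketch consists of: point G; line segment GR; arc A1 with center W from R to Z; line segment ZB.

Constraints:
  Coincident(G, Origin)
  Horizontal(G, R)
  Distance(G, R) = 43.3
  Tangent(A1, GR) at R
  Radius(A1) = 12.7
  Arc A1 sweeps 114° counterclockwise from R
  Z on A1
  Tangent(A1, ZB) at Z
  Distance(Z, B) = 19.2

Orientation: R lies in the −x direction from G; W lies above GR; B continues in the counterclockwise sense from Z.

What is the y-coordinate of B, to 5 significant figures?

35.406

G is at the origin; GR is horizontal with |GR| = 43.3 and R on the −x side, so R = (-43.300, 0.0000). Since A1 is tangent to GR there, WR ⟂ GR, so W = R + (0, 12.7) = (-43.300, 12.700). On A1, R sits at bearing -90° from W; a 114° counterclockwise sweep puts Z at bearing 24°, so Z = W + 12.7·(cos 24°, sin 24°) = (-31.698, 17.866). Tangency of A1 to ZB means the radius WZ is perpendicular to ZB, so ZB runs along (−sin 24°, cos 24°); with |ZB| = 19.2, B = (-39.507, 35.406). So B.y = 35.406.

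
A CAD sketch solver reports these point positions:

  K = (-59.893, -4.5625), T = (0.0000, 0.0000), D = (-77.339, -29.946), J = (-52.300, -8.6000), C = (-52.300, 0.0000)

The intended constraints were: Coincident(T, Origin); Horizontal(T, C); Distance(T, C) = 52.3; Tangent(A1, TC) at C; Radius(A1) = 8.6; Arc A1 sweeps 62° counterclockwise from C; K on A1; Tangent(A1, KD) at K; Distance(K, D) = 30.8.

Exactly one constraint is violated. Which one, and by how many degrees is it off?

Tangent(A1, KD) at K — off by 6.50°.

T = (0.00, 0.00) ✓; T.y = 0.00, C.y = 0.00 ✓; |TC| = 52.30 ✓; ∠(JC, CT) = 90.00° ✓; |JC| = 8.600 ✓; bearing(J→K) − bearing(J→C) = 62.00° ✓; |JK| = 8.600 ✓; ∠(JK, KD) = 96.50° ✗; |KD| = 30.80 ✓.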